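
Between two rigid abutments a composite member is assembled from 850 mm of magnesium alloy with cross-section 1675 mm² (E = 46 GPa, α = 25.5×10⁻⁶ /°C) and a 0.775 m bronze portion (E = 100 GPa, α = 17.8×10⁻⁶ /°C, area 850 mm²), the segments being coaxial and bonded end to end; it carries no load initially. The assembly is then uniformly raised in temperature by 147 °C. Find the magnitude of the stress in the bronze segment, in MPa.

Free thermal expansion of the whole bar: Σ αᵢΔT Lᵢ = 25.5×10⁻⁶×147×850 + 17.8×10⁻⁶×147×775 = 5.214 mm.
The rigid supports impose zero overall length change; the single axial force P common to all segments must satisfy P Σ Lᵢ/(AᵢEᵢ) = δ_free.
The series flexibility is Σ Lᵢ/(AᵢEᵢ) = 850/(1675×46×10³) + 775/(850×100×10³) = 2.015×10⁻⁵ mm/N.
P = 5.214 / 2.015×10⁻⁵ = 258800 N = 258.8 kN, compressive.
σ_{bronze} = P / A = 258800 / 850 = 304.4 MPa.

σ ≈ 304 MPa (compressive)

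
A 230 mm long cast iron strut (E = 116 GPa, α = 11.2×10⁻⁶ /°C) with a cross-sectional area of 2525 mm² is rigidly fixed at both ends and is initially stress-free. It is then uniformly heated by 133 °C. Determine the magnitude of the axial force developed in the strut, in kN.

The ends cannot move, so σ = EαΔT = 116×10³ × 11.2×10⁻⁶ × 133 = 172.8 MPa.
P = AEαΔT = 2525 × 116×10³ × 11.2×10⁻⁶ × 133 = 436.3 kN (compressive).

P ≈ 436 kN (compressive)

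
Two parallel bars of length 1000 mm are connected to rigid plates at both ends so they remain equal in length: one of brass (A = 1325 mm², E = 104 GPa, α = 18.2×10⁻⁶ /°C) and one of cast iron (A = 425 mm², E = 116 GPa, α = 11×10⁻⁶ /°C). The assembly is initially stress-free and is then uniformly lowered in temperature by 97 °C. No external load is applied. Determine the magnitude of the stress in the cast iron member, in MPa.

Equilibrium of a rigid end plate with no external load gives equal and opposite internal forces ±P in the two members. Since α_{brass} > α_{cast iron}, cooling drives the brass into tension and the cast iron into compression.
Equating the net (thermal + elastic) strains gives |α₁ − α₂|·ΔT = P·[1/(A₁E₁) + 1/(A₂E₂)].
|α₁ − α₂|·ΔT = 7.2×10⁻⁶ × 97 = 0.0006984.
1/(A₁E₁) + 1/(A₂E₂) = 1/(1325×104×10³) + 1/(425×116×10³) = 2.754×10⁻⁸ N⁻¹.
P = 0.0006984 / 2.754×10⁻⁸ = 25360 N = 25.36 kN.
σ_{cast iron} = P/A₂ = 25360/425 = 59.67 MPa, compressive.

σ ≈ 59.7 MPa (compressive)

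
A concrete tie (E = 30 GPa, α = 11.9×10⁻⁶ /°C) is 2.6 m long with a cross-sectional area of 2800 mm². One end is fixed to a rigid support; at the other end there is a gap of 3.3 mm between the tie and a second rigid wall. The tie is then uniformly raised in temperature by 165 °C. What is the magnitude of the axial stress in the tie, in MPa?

σ ≈ 20.8 MPa (compressive)

If the wall were absent the tie would grow by αΔT L = 11.9×10⁻⁶ × 165 × 2600 = 5.105 mm.
The gap closes (δ_free > 3.3 mm) and the wall then resists a further 5.105 − 3.3 = 1.805 mm of expansion.
So σ = E(δ_free − g)/L = 30×10³ × 1.805/2600 = 20.83 MPa.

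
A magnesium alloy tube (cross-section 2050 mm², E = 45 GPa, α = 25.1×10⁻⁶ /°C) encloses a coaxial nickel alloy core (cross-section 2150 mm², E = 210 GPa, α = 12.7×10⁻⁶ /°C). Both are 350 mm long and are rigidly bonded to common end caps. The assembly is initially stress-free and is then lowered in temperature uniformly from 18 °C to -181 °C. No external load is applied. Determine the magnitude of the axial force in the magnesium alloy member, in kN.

The magnesium alloy has the larger α, so on cooling it would change length more than the nickel alloy if both were free. The rigid plates force a common final length, so the magnesium alloy is put into tension and the nickel alloy into compression, with equal and opposite forces P (no external load).
Compatibility of the two members (thermal + elastic change equal): (α₁ − α₂)ΔT = P·[1/(A₁E₁) + 1/(A₂E₂)].
|α₁ − α₂|·ΔT = 12.4×10⁻⁶ × 199 = 0.002468.
1/(A₁E₁) + 1/(A₂E₂) = 1/(2050×45×10³) + 1/(2150×210×10³) = 1.305×10⁻⁸ N⁻¹.
P = 0.002468 / 1.305×10⁻⁸ = 189000 N = 189 kN.

P ≈ 189 kN (tensile in the magnesium alloy)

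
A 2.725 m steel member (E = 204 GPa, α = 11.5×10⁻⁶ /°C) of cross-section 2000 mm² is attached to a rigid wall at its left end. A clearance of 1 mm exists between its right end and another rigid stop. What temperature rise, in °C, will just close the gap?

Contact occurs when the free expansion equals the gap: αΔT L = 1 mm.
ΔT = 1 / (11.5×10⁻⁶ × 2725) = 31.91 °C.

ΔT ≈ 31.9 °C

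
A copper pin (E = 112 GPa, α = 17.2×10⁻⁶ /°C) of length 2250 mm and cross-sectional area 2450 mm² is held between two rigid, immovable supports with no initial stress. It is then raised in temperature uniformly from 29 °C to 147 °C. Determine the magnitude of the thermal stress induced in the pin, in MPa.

σ ≈ 227 MPa (compressive)

The supports are rigid, so the total axial strain is zero. The restrained thermal strain is ε = αΔT = 17.2×10⁻⁶ × 118 = 2029.6×10⁻⁶.
Hence σ = E·αΔT = 112×10³ × 2029.6×10⁻⁶ = 227.3 MPa, compressive.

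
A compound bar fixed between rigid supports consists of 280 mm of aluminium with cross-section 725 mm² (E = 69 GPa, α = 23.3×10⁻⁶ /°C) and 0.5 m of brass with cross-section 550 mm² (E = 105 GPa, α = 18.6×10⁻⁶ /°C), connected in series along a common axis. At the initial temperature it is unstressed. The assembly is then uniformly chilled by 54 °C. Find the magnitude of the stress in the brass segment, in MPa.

Free thermal contraction of the whole bar: Σ αᵢΔT Lᵢ = 23.3×10⁻⁶×54×280 + 18.6×10⁻⁶×54×500 = 0.8545 mm.
The rigid supports impose zero overall length change; the single axial force P common to all segments must satisfy P Σ Lᵢ/(AᵢEᵢ) = δ_free.
The series flexibility is Σ Lᵢ/(AᵢEᵢ) = 280/(725×69×10³) + 500/(550×105×10³) = 1.426×10⁻⁵ mm/N.
So P = 0.8545 / 1.426×10⁻⁵ = 59.94 kN, tensile.
σ_{brass} = P / A = 59940 / 550 = 109 MPa.

σ ≈ 109 MPa (tensile)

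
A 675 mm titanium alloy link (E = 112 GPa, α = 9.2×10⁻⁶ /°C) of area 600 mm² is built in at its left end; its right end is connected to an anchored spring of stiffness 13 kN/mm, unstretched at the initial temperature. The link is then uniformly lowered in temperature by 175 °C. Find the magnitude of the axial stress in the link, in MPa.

σ ≈ 20.8 MPa (tensile)

Free thermal contraction: δ_free = αΔT L = 9.2×10⁻⁶ × 175 × 675 = 1.087 mm.
Let P be the tensile force in the spring. The link extends elastically by PL/(AE) and the spring stretches by P/k; together these equal δ_free.
P [ L/(AE) + 1/k ] = δ_free → P [ 675/(600×112×10³) + 1/(13×10³) ] = 1.087.
P = 1.087 / 8.697×10⁻⁵ = 12500 N.
σ = P/A = 12500/600 = 20.83 MPa.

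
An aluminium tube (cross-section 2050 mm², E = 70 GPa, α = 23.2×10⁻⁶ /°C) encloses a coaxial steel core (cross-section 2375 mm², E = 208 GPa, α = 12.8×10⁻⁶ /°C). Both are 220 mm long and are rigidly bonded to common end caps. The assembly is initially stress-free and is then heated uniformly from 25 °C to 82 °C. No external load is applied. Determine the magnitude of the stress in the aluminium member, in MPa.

Equilibrium of a rigid end plate with no external load gives equal and opposite internal forces ±P in the two members. Since α_{aluminium} > α_{steel}, heating drives the aluminium into compression and the steel into tension.
Compatibility of the two members (thermal + elastic change equal): (α₁ − α₂)ΔT = P·[1/(A₁E₁) + 1/(A₂E₂)].
|α₁ − α₂|·ΔT = 10.4×10⁻⁶ × 57 = 0.0005928.
1/(A₁E₁) + 1/(A₂E₂) = 1/(2050×70×10³) + 1/(2375×208×10³) = 8.993×10⁻⁹ N⁻¹.
P = 0.0005928 / 8.993×10⁻⁹ = 65920 N = 65.92 kN.
σ_{aluminium} = P/A₁ = 65920/2050 = 32.16 MPa, compressive.

σ ≈ 32.2 MPa (compressive)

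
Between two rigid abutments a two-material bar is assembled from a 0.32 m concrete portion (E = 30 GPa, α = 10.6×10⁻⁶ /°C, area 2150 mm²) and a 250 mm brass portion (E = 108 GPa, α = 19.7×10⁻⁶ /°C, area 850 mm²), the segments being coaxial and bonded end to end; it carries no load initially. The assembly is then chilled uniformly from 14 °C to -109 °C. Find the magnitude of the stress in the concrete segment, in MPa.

σ ≈ 61.9 MPa (tensile)

If the supports were absent, the total length change would be Σ αᵢΔT Lᵢ = 10.6×10⁻⁶×123×320 + 19.7×10⁻⁶×123×250 = 1.023 mm.
Since the ends are fixed, an axial force P builds up, equal in every segment, with P · Σ Lᵢ/(AᵢEᵢ) = δ_free.
Σ Lᵢ/(AᵢEᵢ) = 320/(2150×30×10³) + 250/(850×108×10³) = 7.685×10⁻⁶ mm/N.
P = 1.023 / 7.685×10⁻⁶ = 133100 N = 133.1 kN, tensile.
σ_{concrete} = P / A = 133100 / 2150 = 61.92 MPa.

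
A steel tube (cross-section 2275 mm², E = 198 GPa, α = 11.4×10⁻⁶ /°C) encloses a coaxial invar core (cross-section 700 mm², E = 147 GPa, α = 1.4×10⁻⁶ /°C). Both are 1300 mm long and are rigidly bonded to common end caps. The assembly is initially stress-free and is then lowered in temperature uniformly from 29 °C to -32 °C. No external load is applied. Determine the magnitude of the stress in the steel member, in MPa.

Equilibrium of a rigid end plate with no external load gives equal and opposite internal forces ±P in the two members. Since α_{steel} > α_{invar}, cooling drives the steel into tension and the invar into compression.
Setting the final lengths equal and cancelling L: (α₁ − α₂)ΔT = P/(A₁E₁) + P/(A₂E₂).
|α₁ − α₂|·ΔT = 10×10⁻⁶ × 61 = 0.00061.
1/(A₁E₁) + 1/(A₂E₂) = 1/(2275×198×10³) + 1/(700×147×10³) = 1.194×10⁻⁸ N⁻¹.
So P = 0.00061 / 1.194×10⁻⁸ = 51.1 kN.
σ_{steel} = P/A₁ = 51100/2275 = 22.46 MPa, tensile.

σ ≈ 22.5 MPa (tensile)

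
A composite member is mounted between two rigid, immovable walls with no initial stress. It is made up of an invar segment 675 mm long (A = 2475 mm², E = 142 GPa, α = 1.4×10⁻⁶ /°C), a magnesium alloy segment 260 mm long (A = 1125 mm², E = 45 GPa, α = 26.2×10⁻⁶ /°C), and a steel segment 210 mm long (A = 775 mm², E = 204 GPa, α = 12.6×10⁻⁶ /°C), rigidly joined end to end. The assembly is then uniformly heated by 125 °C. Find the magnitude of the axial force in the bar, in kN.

P ≈ 155 kN (compressive)

With the walls removed the bar would change length by δ_free = Σ αᵢΔT Lᵢ = 1.4×10⁻⁶×125×675 + 26.2×10⁻⁶×125×260 + 12.6×10⁻⁶×125×210 = 1.3 mm.
Since the ends are fixed, an axial force P builds up, equal in every segment, with P · Σ Lᵢ/(AᵢEᵢ) = δ_free.
Σ Lᵢ/(AᵢEᵢ) = 675/(2475×142×10³) + 260/(1125×45×10³) + 210/(775×204×10³) = 8.385×10⁻⁶ mm/N.
P = 1.3 / 8.385×10⁻⁶ = 155100 N = 155.1 kN, compressive.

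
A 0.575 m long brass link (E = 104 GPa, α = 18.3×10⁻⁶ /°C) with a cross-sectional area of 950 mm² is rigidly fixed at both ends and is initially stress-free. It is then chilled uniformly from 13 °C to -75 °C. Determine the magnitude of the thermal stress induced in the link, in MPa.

σ ≈ 167 MPa (tensile)

Because both ends are immovable the net strain is zero, and the suppressed thermal strain is αΔT = 18.3×10⁻⁶ × 88 = 1610.4×10⁻⁶.
σ = EαΔT = 104×10³ × 18.3×10⁻⁶ × 88 = 167.5 MPa (tensile; the link is trying to contract).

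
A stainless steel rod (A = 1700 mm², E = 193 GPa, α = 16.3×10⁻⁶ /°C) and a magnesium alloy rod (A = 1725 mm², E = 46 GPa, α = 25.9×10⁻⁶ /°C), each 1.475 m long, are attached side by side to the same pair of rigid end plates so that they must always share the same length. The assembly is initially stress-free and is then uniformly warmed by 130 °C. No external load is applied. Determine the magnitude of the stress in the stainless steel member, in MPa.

Equilibrium of a rigid end plate with no external load gives equal and opposite internal forces ±P in the two members. Since α_{magnesium alloy} > α_{stainless steel}, heating drives the magnesium alloy into compression and the stainless steel into tension.
Compatibility of the two members (thermal + elastic change equal): (α₁ − α₂)ΔT = P·[1/(A₁E₁) + 1/(A₂E₂)].
|α₁ − α₂|·ΔT = 9.6×10⁻⁶ × 130 = 0.001248.
1/(A₁E₁) + 1/(A₂E₂) = 1/(1700×193×10³) + 1/(1725×46×10³) = 1.565×10⁻⁸ N⁻¹.
P = 0.001248 / 1.565×10⁻⁸ = 79740 N = 79.74 kN.
σ_{stainless steel} = P/A₁ = 79740/1700 = 46.91 MPa, tensile.

σ ≈ 46.9 MPa (tensile)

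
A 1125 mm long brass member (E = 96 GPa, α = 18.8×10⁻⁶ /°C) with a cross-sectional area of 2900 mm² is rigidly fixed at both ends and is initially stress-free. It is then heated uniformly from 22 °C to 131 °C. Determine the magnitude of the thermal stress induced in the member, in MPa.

Because both ends are immovable the net strain is zero, and the suppressed thermal strain is αΔT = 18.8×10⁻⁶ × 109 = 2049.2×10⁻⁶.
σ = EαΔT = 96×10³ × 18.8×10⁻⁶ × 109 = 196.7 MPa (compressive; the member is trying to expand).

σ ≈ 197 MPa (compressive)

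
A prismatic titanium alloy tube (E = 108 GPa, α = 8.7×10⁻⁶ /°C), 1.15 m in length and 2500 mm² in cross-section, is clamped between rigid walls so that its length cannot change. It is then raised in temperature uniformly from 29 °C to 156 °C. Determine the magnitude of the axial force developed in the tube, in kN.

The ends cannot move, so σ = EαΔT = 108×10³ × 8.7×10⁻⁶ × 127 = 119.3 MPa.
P = AEαΔT = 2500 × 108×10³ × 8.7×10⁻⁶ × 127 = 298.3 kN (compressive).

P ≈ 298 kN (compressive)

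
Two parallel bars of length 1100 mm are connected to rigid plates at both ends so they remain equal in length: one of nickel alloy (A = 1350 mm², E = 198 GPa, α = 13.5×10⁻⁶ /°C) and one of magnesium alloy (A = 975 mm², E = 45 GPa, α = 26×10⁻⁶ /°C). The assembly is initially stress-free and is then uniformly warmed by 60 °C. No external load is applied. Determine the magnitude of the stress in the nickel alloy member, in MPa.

Equilibrium of a rigid end plate with no external load gives equal and opposite internal forces ±P in the two members. Since α_{magnesium alloy} > α_{nickel alloy}, heating drives the magnesium alloy into compression and the nickel alloy into tension.
Compatibility of the two members (thermal + elastic change equal): (α₁ − α₂)ΔT = P·[1/(A₁E₁) + 1/(A₂E₂)].
|α₁ − α₂|·ΔT = 12.5×10⁻⁶ × 60 = 0.00075.
1/(A₁E₁) + 1/(A₂E₂) = 1/(1350×198×10³) + 1/(975×45×10³) = 2.653×10⁻⁸ N⁻¹.
So P = 0.00075 / 2.653×10⁻⁸ = 28.27 kN.
σ_{nickel alloy} = P/A₁ = 28270/1350 = 20.94 MPa, tensile.

σ ≈ 20.9 MPa (tensile)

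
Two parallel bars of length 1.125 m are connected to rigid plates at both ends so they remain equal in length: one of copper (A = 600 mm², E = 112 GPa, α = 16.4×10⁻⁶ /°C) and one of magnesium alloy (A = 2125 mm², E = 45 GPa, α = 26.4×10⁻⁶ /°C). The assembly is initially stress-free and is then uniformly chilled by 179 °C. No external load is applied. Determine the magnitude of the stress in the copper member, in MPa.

Both members must finish at the same length. With the larger α, the magnesium alloy tends to over-contract; the plates restrain it, putting the magnesium alloy in tension and the copper in compression. With no external load the two internal forces are equal and opposite, magnitude P.
Setting the final lengths equal and cancelling L: (α₁ − α₂)ΔT = P/(A₁E₁) + P/(A₂E₂).
|α₁ − α₂|·ΔT = 10×10⁻⁶ × 179 = 0.00179.
1/(A₁E₁) + 1/(A₂E₂) = 1/(600×112×10³) + 1/(2125×45×10³) = 2.534×10⁻⁸ N⁻¹.
So P = 0.00179 / 2.534×10⁻⁸ = 70.64 kN.
σ_{copper} = P/A₁ = 70640/600 = 117.7 MPa, compressive.

σ ≈ 118 MPa (compressive)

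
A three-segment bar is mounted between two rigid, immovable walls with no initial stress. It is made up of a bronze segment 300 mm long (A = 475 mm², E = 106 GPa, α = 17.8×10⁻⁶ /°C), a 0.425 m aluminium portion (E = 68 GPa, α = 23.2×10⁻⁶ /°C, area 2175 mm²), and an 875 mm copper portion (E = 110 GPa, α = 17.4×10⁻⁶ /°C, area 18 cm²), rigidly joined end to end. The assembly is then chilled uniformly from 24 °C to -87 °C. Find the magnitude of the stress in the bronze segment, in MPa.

σ ≈ 537 MPa (tensile)

Free thermal contraction of the whole bar: Σ αᵢΔT Lᵢ = 17.8×10⁻⁶×111×300 + 23.2×10⁻⁶×111×425 + 17.4×10⁻⁶×111×875 = 3.377 mm.
Since the ends are fixed, an axial force P builds up, equal in every segment, with P · Σ Lᵢ/(AᵢEᵢ) = δ_free.
The series flexibility is Σ Lᵢ/(AᵢEᵢ) = 300/(475×106×10³) + 425/(2175×68×10³) + 875/(1800×110×10³) = 1.325×10⁻⁵ mm/N.
So P = 3.377 / 1.325×10⁻⁵ = 254.9 kN, tensile.
σ_{bronze} = P / A = 254900 / 475 = 536.5 MPa.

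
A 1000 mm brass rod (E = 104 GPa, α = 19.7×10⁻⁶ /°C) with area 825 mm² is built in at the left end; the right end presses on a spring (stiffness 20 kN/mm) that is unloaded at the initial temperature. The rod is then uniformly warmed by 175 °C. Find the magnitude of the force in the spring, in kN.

Free thermal expansion: δ_free = αΔT L = 19.7×10⁻⁶ × 175 × 1000 = 3.447 mm.
With a force P in the spring, the elastic change of the rod is PL/(AE) and that of the spring is P/k; compatibility requires their sum to equal δ_free.
So P = δ_free / [L/(AE) + 1/k] = 3.447 / [ 1000/(825×104×10³) + 1/(20×10³) ].
P = 3.447 / 6.166×10⁻⁵ = 55920 N.

P ≈ 55.9 kN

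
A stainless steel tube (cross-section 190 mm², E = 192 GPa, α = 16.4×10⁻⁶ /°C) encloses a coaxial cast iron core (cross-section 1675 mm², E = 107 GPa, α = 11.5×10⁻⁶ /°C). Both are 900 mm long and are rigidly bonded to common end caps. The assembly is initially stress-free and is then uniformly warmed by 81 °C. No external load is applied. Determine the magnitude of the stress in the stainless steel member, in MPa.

σ ≈ 63.3 MPa (compressive)

Equilibrium of a rigid end plate with no external load gives equal and opposite internal forces ±P in the two members. Since α_{stainless steel} > α_{cast iron}, heating drives the stainless steel into compression and the cast iron into tension.
Compatibility of the two members (thermal + elastic change equal): (α₁ − α₂)ΔT = P·[1/(A₁E₁) + 1/(A₂E₂)].
|α₁ − α₂|·ΔT = 4.9×10⁻⁶ × 81 = 0.0003969.
1/(A₁E₁) + 1/(A₂E₂) = 1/(190×192×10³) + 1/(1675×107×10³) = 3.299×10⁻⁸ N⁻¹.
P = 0.0003969 / 3.299×10⁻⁸ = 12030 N = 12.03 kN.
σ_{stainless steel} = P/A₁ = 12030/190 = 63.32 MPa, compressive.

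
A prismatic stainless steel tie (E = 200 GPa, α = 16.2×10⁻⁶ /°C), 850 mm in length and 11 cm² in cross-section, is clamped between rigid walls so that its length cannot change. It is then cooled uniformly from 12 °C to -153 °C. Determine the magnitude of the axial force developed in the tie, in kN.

P ≈ 588 kN (tensile)

Full restraint means ε = 0, so the stress is σ = EαΔT = 200×10³ × 16.2×10⁻⁶ × 165 = 534.6 MPa.
Then P = σA = 534.6 × 1100 mm² = 588.1 kN, tensile.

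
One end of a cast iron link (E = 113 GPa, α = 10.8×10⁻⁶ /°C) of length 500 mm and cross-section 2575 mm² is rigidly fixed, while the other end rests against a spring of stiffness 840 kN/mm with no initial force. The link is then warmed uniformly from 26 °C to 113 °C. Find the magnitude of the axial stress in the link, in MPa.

σ ≈ 62.7 MPa (compressive)

If the spring were absent the link would lengthen by αΔT L = 10.8×10⁻⁶ × 87 × 500 = 0.4698 mm.
With a force P in the spring, the elastic change of the link is PL/(AE) and that of the spring is P/k; compatibility requires their sum to equal δ_free.
So P = δ_free / [L/(AE) + 1/k] = 0.4698 / [ 500/(2575×113×10³) + 1/(840×10³) ].
P = 0.4698 / 2.909×10⁻⁶ = 161500 N.
σ = P/A = 161500/2575 = 62.72 MPa.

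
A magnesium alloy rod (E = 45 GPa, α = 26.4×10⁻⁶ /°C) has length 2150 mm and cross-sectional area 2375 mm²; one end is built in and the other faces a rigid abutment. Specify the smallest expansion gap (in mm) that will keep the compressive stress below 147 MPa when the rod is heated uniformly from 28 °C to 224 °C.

With no wall the rod would lengthen by αΔT L = 26.4×10⁻⁶ × 196 × 2150 = 11.12 mm.
A stress of 147 MPa corresponds to the wall pushing the rod back by σL/E = 147×2150/(45×10³) = 7.023 mm.
The gap must absorb the remainder: g_min = 11.12 − 7.023 = 4.102 mm.

g ≈ 4.1 mm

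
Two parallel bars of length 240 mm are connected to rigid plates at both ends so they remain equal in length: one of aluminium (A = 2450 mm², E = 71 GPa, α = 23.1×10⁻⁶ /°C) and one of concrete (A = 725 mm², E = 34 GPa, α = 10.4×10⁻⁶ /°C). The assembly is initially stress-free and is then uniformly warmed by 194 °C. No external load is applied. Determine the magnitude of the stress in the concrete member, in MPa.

The aluminium has the larger α, so on heating it would change length more than the concrete if both were free. The rigid plates force a common final length, so the aluminium is put into compression and the concrete into tension, with equal and opposite forces P (no external load).
Equating the net (thermal + elastic) strains gives |α₁ − α₂|·ΔT = P·[1/(A₁E₁) + 1/(A₂E₂)].
|α₁ − α₂|·ΔT = 12.7×10⁻⁶ × 194 = 0.002464.
1/(A₁E₁) + 1/(A₂E₂) = 1/(2450×71×10³) + 1/(725×34×10³) = 4.632×10⁻⁸ N⁻¹.
P = 0.002464 / 4.632×10⁻⁸ = 53190 N = 53.19 kN.
σ_{concrete} = P/A₂ = 53190/725 = 73.37 MPa, tensile.

σ ≈ 73.4 MPa (tensile)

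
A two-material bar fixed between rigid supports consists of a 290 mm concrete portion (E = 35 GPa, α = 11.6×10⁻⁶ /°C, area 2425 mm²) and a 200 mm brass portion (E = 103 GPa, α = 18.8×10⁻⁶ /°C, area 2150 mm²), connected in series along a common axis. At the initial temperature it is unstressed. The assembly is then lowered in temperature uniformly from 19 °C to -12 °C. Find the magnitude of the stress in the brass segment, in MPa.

σ ≈ 23.8 MPa (tensile)

Free thermal contraction of the whole bar: Σ αᵢΔT Lᵢ = 11.6×10⁻⁶×31×290 + 18.8×10⁻⁶×31×200 = 0.2208 mm.
Since the ends are fixed, an axial force P builds up, equal in every segment, with P · Σ Lᵢ/(AᵢEᵢ) = δ_free.
The series flexibility is Σ Lᵢ/(AᵢEᵢ) = 290/(2425×35×10³) + 200/(2150×103×10³) = 4.32×10⁻⁶ mm/N.
P = 0.2208 / 4.32×10⁻⁶ = 51120 N = 51.12 kN, tensile.
σ_{brass} = P / A = 51120 / 2150 = 23.78 MPa.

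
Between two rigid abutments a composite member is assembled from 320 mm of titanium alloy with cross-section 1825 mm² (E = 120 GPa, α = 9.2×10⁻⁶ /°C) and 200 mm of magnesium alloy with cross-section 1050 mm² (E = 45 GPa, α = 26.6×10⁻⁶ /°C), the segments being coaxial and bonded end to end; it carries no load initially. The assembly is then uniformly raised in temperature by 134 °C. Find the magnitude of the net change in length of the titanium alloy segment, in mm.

If the supports were absent, the total length change would be Σ αᵢΔT Lᵢ = 9.2×10⁻⁶×134×320 + 26.6×10⁻⁶×134×200 = 1.107 mm.
The walls prevent any net length change, so an axial force P (same in every segment) develops. Compatibility: P · Σ Lᵢ/(AᵢEᵢ) = δ_free.
Σ Lᵢ/(AᵢEᵢ) = 320/(1825×120×10³) + 200/(1050×45×10³) = 5.694×10⁻⁶ mm/N.
So P = 1.107 / 5.694×10⁻⁶ = 194.5 kN, compressive.
For the titanium alloy segment, free thermal change = 9.2×10⁻⁶×134×320 = 0.3945 mm and elastic change from P = 194500×320/(1825×120×10³) = 0.2842 mm; these oppose, so the net change is 0.11 mm (segment lengthens).

|ΔL| ≈ 0.11 mm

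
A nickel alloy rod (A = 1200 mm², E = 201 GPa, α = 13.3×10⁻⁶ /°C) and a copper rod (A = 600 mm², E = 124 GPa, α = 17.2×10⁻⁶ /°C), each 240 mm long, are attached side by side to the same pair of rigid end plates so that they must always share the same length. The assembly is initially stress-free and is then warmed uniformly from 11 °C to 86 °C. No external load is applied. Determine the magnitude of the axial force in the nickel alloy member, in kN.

P ≈ 16.6 kN (tensile in the nickel alloy)

Equilibrium of a rigid end plate with no external load gives equal and opposite internal forces ±P in the two members. Since α_{copper} > α_{nickel alloy}, heating drives the copper into compression and the nickel alloy into tension.
Setting the final lengths equal and cancelling L: (α₁ − α₂)ΔT = P/(A₁E₁) + P/(A₂E₂).
|α₁ − α₂|·ΔT = 3.9×10⁻⁶ × 75 = 0.0002925.
1/(A₁E₁) + 1/(A₂E₂) = 1/(1200×201×10³) + 1/(600×124×10³) = 1.759×10⁻⁸ N⁻¹.
P = 0.0002925 / 1.759×10⁻⁸ = 16630 N = 16.63 kN.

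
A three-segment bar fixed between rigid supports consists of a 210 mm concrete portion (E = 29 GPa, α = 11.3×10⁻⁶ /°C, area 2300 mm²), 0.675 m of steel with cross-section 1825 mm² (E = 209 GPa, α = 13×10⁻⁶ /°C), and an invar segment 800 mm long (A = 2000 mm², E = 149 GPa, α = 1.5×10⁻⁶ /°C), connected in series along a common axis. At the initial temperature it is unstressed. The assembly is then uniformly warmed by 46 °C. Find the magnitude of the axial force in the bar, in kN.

With the walls removed the bar would change length by δ_free = Σ αᵢΔT Lᵢ = 11.3×10⁻⁶×46×210 + 13×10⁻⁶×46×675 + 1.5×10⁻⁶×46×800 = 0.568 mm.
The rigid supports impose zero overall length change; the single axial force P common to all segments must satisfy P Σ Lᵢ/(AᵢEᵢ) = δ_free.
The series flexibility is Σ Lᵢ/(AᵢEᵢ) = 210/(2300×29×10³) + 675/(1825×209×10³) + 800/(2000×149×10³) = 7.603×10⁻⁶ mm/N.
Hence P = δ_free / Σ(L/AE) = 0.568/7.603×10⁻⁶ = 74.71 kN (compressive).

P ≈ 74.7 kN (compressive)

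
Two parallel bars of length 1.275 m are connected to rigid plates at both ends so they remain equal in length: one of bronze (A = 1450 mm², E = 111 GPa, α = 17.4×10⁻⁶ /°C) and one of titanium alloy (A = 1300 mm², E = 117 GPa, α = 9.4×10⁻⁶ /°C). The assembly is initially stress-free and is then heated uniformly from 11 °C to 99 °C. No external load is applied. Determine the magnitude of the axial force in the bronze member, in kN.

Both members must finish at the same length. With the larger α, the bronze tends to over-expand; the plates restrain it, putting the bronze in compression and the titanium alloy in tension. With no external load the two internal forces are equal and opposite, magnitude P.
Setting the final lengths equal and cancelling L: (α₁ − α₂)ΔT = P/(A₁E₁) + P/(A₂E₂).
|α₁ − α₂|·ΔT = 8×10⁻⁶ × 88 = 0.000704.
1/(A₁E₁) + 1/(A₂E₂) = 1/(1450×111×10³) + 1/(1300×117×10³) = 1.279×10⁻⁸ N⁻¹.
So P = 0.000704 / 1.279×10⁻⁸ = 55.05 kN.

P ≈ 55.1 kN (compressive in the bronze)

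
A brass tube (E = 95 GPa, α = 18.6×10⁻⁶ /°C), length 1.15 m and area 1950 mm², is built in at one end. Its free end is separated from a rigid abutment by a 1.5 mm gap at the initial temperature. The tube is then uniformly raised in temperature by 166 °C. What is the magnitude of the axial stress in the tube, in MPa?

Free thermal elongation = αΔT L = 18.6×10⁻⁶ × 166 × 1150 = 3.551 mm.
The gap closes (δ_free > 1.5 mm) and the wall then resists a further 3.551 − 1.5 = 2.051 mm of expansion.
So σ = E(δ_free − g)/L = 95×10³ × 2.051/1150 = 169.4 MPa.

σ ≈ 169 MPa (compressive)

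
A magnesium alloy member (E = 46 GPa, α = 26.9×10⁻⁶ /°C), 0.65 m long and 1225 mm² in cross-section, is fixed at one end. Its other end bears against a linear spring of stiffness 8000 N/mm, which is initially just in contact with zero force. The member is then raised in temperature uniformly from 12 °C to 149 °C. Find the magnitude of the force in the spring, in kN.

The unrestrained thermal change is αΔT L = 26.9×10⁻⁶ × 137 × 650 = 2.395 mm.
Let P be the compressive force at the spring. The member shortens elastically by PL/(AE) and the spring compresses by P/k; together these equal δ_free.
So P = δ_free / [L/(AE) + 1/k] = 2.395 / [ 650/(1225×46×10³) + 1/(8000) ].
P = 2.395 / 0.0001365 = 17540 N.

P ≈ 17.5 kN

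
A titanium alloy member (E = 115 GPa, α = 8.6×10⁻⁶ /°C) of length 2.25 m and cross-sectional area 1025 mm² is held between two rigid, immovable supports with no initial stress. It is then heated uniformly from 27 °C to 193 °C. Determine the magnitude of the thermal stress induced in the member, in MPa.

The supports are rigid, so the total axial strain is zero. The restrained thermal strain is ε = αΔT = 8.6×10⁻⁶ × 166 = 1427.6×10⁻⁶.
σ = EαΔT = 115×10³ × 8.6×10⁻⁶ × 166 = 164.2 MPa (compressive; the member is trying to expand).

σ ≈ 164 MPa (compressive)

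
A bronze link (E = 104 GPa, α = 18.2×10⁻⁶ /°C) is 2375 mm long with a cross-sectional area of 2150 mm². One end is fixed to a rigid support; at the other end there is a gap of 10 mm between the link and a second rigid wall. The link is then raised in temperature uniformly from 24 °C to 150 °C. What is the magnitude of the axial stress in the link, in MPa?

σ ≈ 0 MPa

If the wall were absent the link would grow by αΔT L = 18.2×10⁻⁶ × 126 × 2375 = 5.446 mm.
This is smaller than the 10 mm clearance, so the link expands freely without reaching the stop — the stress is zero.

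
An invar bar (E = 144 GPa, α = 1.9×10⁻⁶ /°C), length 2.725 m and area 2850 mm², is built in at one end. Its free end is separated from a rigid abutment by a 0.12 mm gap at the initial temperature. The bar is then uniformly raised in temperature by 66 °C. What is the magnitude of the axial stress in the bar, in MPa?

Free thermal elongation = αΔT L = 1.9×10⁻⁶ × 66 × 2725 = 0.3417 mm.
After closing the 0.12 mm clearance, 0.3417 − 0.12 = 0.2217 mm of expansion remains to be suppressed by the wall.
That suppressed elongation corresponds to σ = E·Δ/L = 144×10³ × 0.2217/2725 = 11.72 MPa.

σ ≈ 11.7 MPa (compressive)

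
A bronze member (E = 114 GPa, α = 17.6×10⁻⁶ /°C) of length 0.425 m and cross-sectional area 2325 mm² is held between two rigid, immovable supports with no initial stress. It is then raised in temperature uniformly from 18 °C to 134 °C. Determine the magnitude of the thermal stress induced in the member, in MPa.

σ ≈ 233 MPa (compressive)

With length fixed, the mechanical strain must cancel the thermal strain αΔT = 17.6×10⁻⁶ × 116 = 2041.6×10⁻⁶.
Hence σ = E·αΔT = 114×10³ × 2041.6×10⁻⁶ = 232.7 MPa, compressive.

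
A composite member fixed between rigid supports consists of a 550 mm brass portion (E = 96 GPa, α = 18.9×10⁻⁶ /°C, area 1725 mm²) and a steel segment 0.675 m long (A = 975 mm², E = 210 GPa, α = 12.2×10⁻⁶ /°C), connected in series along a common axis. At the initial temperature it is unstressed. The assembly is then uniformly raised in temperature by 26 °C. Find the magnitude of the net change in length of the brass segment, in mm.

With the walls removed the bar would change length by δ_free = Σ αᵢΔT Lᵢ = 18.9×10⁻⁶×26×550 + 12.2×10⁻⁶×26×675 = 0.4844 mm.
The walls prevent any net length change, so an axial force P (same in every segment) develops. Compatibility: P · Σ Lᵢ/(AᵢEᵢ) = δ_free.
The series flexibility is Σ Lᵢ/(AᵢEᵢ) = 550/(1725×96×10³) + 675/(975×210×10³) = 6.618×10⁻⁶ mm/N.
So P = 0.4844 / 6.618×10⁻⁶ = 73.19 kN, compressive.
For the brass segment, free thermal change = 18.9×10⁻⁶×26×550 = 0.2703 mm and elastic change from P = 73190×550/(1725×96×10³) = 0.2431 mm; these oppose, so the net change is 0.0272 mm (segment lengthens).

|ΔL| ≈ 0.0272 mm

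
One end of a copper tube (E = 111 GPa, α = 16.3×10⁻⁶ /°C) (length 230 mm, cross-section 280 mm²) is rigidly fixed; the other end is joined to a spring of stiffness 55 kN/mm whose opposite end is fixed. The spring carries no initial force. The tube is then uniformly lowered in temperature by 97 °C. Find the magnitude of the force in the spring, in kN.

P ≈ 14.2 kN

The unrestrained thermal change is αΔT L = 16.3×10⁻⁶ × 97 × 230 = 0.3637 mm.
With a force P in the spring, the elastic change of the tube is PL/(AE) and that of the spring is P/k; compatibility requires their sum to equal δ_free.
So P = δ_free / [L/(AE) + 1/k] = 0.3637 / [ 230/(280×111×10³) + 1/(55×10³) ].
P = 0.3637 / 2.558×10⁻⁵ = 14220 N.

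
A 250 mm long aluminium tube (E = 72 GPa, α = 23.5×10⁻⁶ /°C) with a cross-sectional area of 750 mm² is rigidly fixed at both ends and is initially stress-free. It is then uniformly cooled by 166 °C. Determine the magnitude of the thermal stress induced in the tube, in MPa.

σ ≈ 281 MPa (tensile)

With length fixed, the mechanical strain must cancel the thermal strain αΔT = 23.5×10⁻⁶ × 166 = 3901×10⁻⁶.
σ = EαΔT = 72×10³ × 23.5×10⁻⁶ × 166 = 280.9 MPa (tensile; the tube is trying to contract).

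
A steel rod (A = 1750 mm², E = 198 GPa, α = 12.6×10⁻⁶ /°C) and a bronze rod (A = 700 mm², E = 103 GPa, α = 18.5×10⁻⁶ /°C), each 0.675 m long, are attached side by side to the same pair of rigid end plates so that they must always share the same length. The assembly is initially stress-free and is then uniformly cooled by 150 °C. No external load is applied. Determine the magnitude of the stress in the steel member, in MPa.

σ ≈ 30.2 MPa (compressive)

Both members must finish at the same length. With the larger α, the bronze tends to over-contract; the plates restrain it, putting the bronze in tension and the steel in compression. With no external load the two internal forces are equal and opposite, magnitude P.
Setting the final lengths equal and cancelling L: (α₁ − α₂)ΔT = P/(A₁E₁) + P/(A₂E₂).
|α₁ − α₂|·ΔT = 5.9×10⁻⁶ × 150 = 0.000885.
1/(A₁E₁) + 1/(A₂E₂) = 1/(1750×198×10³) + 1/(700×103×10³) = 1.676×10⁻⁸ N⁻¹.
So P = 0.000885 / 1.676×10⁻⁸ = 52.82 kN.
σ_{steel} = P/A₁ = 52820/1750 = 30.18 MPa, compressive.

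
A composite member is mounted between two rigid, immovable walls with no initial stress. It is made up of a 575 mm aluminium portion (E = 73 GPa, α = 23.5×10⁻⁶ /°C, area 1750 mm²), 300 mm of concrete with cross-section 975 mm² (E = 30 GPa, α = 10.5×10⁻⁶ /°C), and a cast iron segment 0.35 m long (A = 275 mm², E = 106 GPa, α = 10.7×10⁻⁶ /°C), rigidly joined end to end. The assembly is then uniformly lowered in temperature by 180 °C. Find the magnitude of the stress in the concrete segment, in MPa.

If the supports were absent, the total length change would be Σ αᵢΔT Lᵢ = 23.5×10⁻⁶×180×575 + 10.5×10⁻⁶×180×300 + 10.7×10⁻⁶×180×350 = 3.673 mm.
Since the ends are fixed, an axial force P builds up, equal in every segment, with P · Σ Lᵢ/(AᵢEᵢ) = δ_free.
The series flexibility is Σ Lᵢ/(AᵢEᵢ) = 575/(1750×73×10³) + 300/(975×30×10³) + 350/(275×106×10³) = 2.676×10⁻⁵ mm/N.
P = 3.673 / 2.676×10⁻⁵ = 137200 N = 137.2 kN, tensile.
σ_{concrete} = P / A = 137200 / 975 = 140.8 MPa.

σ ≈ 141 MPa (tensile)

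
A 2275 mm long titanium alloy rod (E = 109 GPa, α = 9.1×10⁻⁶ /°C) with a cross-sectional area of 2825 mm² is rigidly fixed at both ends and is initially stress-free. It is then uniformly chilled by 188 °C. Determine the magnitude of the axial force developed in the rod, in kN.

Full restraint means ε = 0, so the stress is σ = EαΔT = 109×10³ × 9.1×10⁻⁶ × 188 = 186.5 MPa.
P = AEαΔT = 2825 × 109×10³ × 9.1×10⁻⁶ × 188 = 526.8 kN (tensile).

P ≈ 527 kN (tensile)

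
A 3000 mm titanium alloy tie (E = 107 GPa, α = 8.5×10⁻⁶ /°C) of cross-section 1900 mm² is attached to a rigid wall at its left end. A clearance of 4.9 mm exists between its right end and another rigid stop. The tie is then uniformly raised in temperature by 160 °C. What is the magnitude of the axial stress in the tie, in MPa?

σ ≈ 0 MPa

Free thermal elongation = αΔT L = 8.5×10⁻⁶ × 160 × 3000 = 4.08 mm.
This is smaller than the 4.9 mm clearance, so the tie expands freely without reaching the stop — the stress is zero.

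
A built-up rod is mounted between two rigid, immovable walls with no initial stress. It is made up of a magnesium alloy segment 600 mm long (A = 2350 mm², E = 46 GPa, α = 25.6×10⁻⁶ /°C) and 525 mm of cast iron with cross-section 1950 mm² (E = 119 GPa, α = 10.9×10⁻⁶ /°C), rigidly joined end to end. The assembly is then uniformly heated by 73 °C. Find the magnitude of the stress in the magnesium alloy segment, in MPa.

With the walls removed the bar would change length by δ_free = Σ αᵢΔT Lᵢ = 25.6×10⁻⁶×73×600 + 10.9×10⁻⁶×73×525 = 1.539 mm.
The rigid supports impose zero overall length change; the single axial force P common to all segments must satisfy P Σ Lᵢ/(AᵢEᵢ) = δ_free.
The series flexibility is Σ Lᵢ/(AᵢEᵢ) = 600/(2350×46×10³) + 525/(1950×119×10³) = 7.813×10⁻⁶ mm/N.
Hence P = δ_free / Σ(L/AE) = 1.539/7.813×10⁻⁶ = 197 kN (compressive).
σ_{magnesium alloy} = P / A = 197000 / 2350 = 83.82 MPa.

σ ≈ 83.8 MPa (compressive)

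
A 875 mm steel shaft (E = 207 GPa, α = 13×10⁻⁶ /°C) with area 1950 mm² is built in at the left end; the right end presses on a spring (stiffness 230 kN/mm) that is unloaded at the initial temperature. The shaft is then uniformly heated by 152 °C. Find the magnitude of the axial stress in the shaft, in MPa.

The unrestrained thermal change is αΔT L = 13×10⁻⁶ × 152 × 875 = 1.729 mm.
With a force P in the spring, the elastic change of the shaft is PL/(AE) and that of the spring is P/k; compatibility requires their sum to equal δ_free.
So P = δ_free / [L/(AE) + 1/k] = 1.729 / [ 875/(1950×207×10³) + 1/(230×10³) ].
P = 1.729 / 6.516×10⁻⁶ = 265400 N.
σ = P/A = 265400/1950 = 136.1 MPa.

σ ≈ 136 MPa (compressive)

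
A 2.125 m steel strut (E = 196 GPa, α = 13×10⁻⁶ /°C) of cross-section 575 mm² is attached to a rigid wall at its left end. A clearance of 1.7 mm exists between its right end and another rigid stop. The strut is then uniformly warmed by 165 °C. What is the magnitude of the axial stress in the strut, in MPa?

σ ≈ 264 MPa (compressive)

Free thermal elongation = αΔT L = 13×10⁻⁶ × 165 × 2125 = 4.558 mm.
This exceeds the 1.7 mm gap, so the wall pushes back. The portion of expansion that must be recovered elastically is δ_free − gap = 4.558 − 1.7 = 2.858 mm.
So σ = E(δ_free − g)/L = 196×10³ × 2.858/2125 = 263.6 MPa.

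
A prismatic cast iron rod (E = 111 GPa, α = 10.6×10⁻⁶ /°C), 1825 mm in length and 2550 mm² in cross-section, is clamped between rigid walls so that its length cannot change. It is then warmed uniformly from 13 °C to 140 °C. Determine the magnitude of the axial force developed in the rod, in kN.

P ≈ 381 kN (compressive)

With zero net strain, σ = E·αΔT = 111 GPa × 10.6×10⁻⁶ × 127 = 149.4 MPa.
P = AEαΔT = 2550 × 111×10³ × 10.6×10⁻⁶ × 127 = 381 kN (compressive).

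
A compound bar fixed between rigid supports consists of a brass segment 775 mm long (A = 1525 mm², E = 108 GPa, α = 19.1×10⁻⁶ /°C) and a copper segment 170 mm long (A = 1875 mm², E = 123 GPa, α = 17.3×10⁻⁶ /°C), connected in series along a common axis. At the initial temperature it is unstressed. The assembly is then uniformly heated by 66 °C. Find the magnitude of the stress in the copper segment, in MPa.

With the walls removed the bar would change length by δ_free = Σ αᵢΔT Lᵢ = 19.1×10⁻⁶×66×775 + 17.3×10⁻⁶×66×170 = 1.171 mm.
The rigid supports impose zero overall length change; the single axial force P common to all segments must satisfy P Σ Lᵢ/(AᵢEᵢ) = δ_free.
The series flexibility is Σ Lᵢ/(AᵢEᵢ) = 775/(1525×108×10³) + 170/(1875×123×10³) = 5.443×10⁻⁶ mm/N.
Hence P = δ_free / Σ(L/AE) = 1.171/5.443×10⁻⁶ = 215.2 kN (compressive).
σ_{copper} = P / A = 215200 / 1875 = 114.8 MPa.

σ ≈ 115 MPa (compressive)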